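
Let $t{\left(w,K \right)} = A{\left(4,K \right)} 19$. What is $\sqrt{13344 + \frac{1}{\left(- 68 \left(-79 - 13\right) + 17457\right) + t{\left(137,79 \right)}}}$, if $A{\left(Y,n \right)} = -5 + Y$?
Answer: $\frac{\sqrt{7491396830478}}{23694} \approx 115.52$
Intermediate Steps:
$t{\left(w,K \right)} = -19$ ($t{\left(w,K \right)} = \left(-5 + 4\right) 19 = \left(-1\right) 19 = -19$)
$\sqrt{13344 + \frac{1}{\left(- 68 \left(-79 - 13\right) + 17457\right) + t{\left(137,79 \right)}}} = \sqrt{13344 + \frac{1}{\left(- 68 \left(-79 - 13\right) + 17457\right) - 19}} = \sqrt{13344 + \frac{1}{\left(\left(-68\right) \left(-92\right) + 17457\right) - 19}} = \sqrt{13344 + \frac{1}{\left(6256 + 17457\right) - 19}} = \sqrt{13344 + \frac{1}{23713 - 19}} = \sqrt{13344 + \frac{1}{23694}} = \sqrt{\frac{316172737}{23694}} = \frac{\sqrt{7491396830478}}{23694}$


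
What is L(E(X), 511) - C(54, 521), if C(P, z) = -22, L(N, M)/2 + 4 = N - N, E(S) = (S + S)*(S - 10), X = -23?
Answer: 14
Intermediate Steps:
E(S) = 2*S*(-10 + S) (E(S) = (2*S)*(-10 + S) = 2*S*(-10 + S))
L(N, M) = -8 (L(N, M) = -8 + 2*(N - N) = -8 + 2*0 = -8 + 0 = -8)
L(E(X), 511) - C(54, 521) = -8 - 1*(-22) = -8 + 22 = 14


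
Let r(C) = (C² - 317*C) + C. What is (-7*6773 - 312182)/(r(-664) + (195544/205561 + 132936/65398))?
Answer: -127213388574233/230206583044836 ≈ -0.55261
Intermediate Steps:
r(C) = C² - 316*C
(-7*6773 - 312182)/(r(-664) + (195544/205561 + 132936/65398)) = (-7*6773 - 312182)/(-664*(-316 - 664) + (195544/205561 + 132936/65398)) = (-47411 - 312182)/(-664*(-980) + (195544*(1/205561) + 132936*(1/65398))) = -359593/(650720 + (195544/205561 + 66468/32699)) = -359593/(650720 + 1055648516/353770481) = -359593/230206583044836/353770481 = -359593*353770481/230206583044836 = -127213388574233/230206583044836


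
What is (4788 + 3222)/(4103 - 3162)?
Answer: 8010/941 ≈ 8.5122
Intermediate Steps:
(4788 + 3222)/(4103 - 3162) = 8010/941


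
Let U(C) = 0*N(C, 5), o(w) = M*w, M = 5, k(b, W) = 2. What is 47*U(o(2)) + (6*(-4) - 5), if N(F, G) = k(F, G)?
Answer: -29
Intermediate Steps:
N(F, G) = 2
o(w) = 5*w
U(C) = 0 (U(C) = 0*2 = 0)
47*U(o(2)) + (6*(-4) - 5) = 47*0 + (6*(-4) - 5) = 0 + (-24 - 5) = 0 - 29 = -29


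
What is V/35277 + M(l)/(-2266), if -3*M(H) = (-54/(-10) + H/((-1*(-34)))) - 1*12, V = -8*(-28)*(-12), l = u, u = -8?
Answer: -47687969/617700270 ≈ -0.077202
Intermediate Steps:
l = -8
V = -2688 (V = 224*(-12) = -2688)
M(H) = 11/5 - H/102 (M(H) = -((-54/(-10) + H/((-1*(-34)))) - 1*12)/3 = -((-54*(-1/10) + H/34) - 12)/3 = -((27/5 + H*(1/34)) - 12)/3 = -((27/5 + H/34) - 12)/3 = -(-33/5 + H/34)/3 = 11/5 - H/102)
V/35277 + M(l)/(-2266) = -2688/35277 + (11/5 - 1/102*(-8))/(-2266) = -2688*1/35277 + (11/5 + 4/51)*(-1/2266) = -896/11759 + (581/255)*(-1/2266) = -896/11759 - 581/577830 = -47687969/617700270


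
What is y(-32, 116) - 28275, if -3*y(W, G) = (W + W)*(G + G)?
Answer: -69977/3 ≈ -23326.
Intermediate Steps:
y(W, G) = -4*G*W/3 (y(W, G) = -(W + W)*(G + G)/3 = -2*W*2*G/3 = -4*G*W/3)
y(-32, 116) - 28275 = -4/3*116*(-32) - 28275 = 14848/3 - 28275 = -69977/3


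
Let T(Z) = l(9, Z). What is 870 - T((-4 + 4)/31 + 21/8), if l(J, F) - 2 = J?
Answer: 859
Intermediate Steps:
l(J, F) = 2 + J
T(Z) = 11 (T(Z) = 2 + 9 = 11)
870 - T((-4 + 4)/31 + 21/8) = 870 - 1*11 = 870 - 11 = 859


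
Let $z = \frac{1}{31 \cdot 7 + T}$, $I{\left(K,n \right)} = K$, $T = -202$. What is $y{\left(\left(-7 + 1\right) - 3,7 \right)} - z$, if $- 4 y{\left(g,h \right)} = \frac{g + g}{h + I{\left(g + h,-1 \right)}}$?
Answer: $\frac{5}{6} \approx 0.83333$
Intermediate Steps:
$z = \frac{1}{15}$ ($z = \frac{1}{31 \cdot 7 - 202} = \frac{1}{217 - 202} = \frac{1}{15} \approx 0.066667$)
$y{\left(g,h \right)} = - \frac{g}{2 \left(g + 2 h\right)}$ ($y{\left(g,h \right)} = - \frac{\left(g + g\right) \frac{1}{h + \left(g + h\right)}}{4} = - \frac{2 g \frac{1}{g + 2 h}}{4} = - \frac{g}{2 \left(g + 2 h\right)}$)
$y{\left(\left(-7 + 1\right) - 3,7 \right)} - z = - \frac{\left(-7 + 1\right) - 3}{2 \left(\left(-7 + 1\right) - 3\right) + 4 \cdot 7} - \frac{1}{15} = - \frac{-6 - 3}{2 \left(-6 - 3\right) + 28} - \frac{1}{15} = \left(-1\right) \left(-9\right) \frac{1}{2 \left(-9\right) + 28} - \frac{1}{15} = \left(-1\right) \left(-9\right) \frac{1}{-18 + 28} - \frac{1}{15} = \left(-1\right) \left(-9\right) \frac{1}{10} - \frac{1}{15} = \frac{9}{10} - \frac{1}{15} = \frac{5}{6}$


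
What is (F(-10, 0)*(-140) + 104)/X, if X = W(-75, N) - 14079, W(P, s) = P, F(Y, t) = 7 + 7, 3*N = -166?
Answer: 928/7077 ≈ 0.13113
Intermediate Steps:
N = -166/3 (N = (⅓)*(-166) = -166/3 ≈ -55.333)
F(Y, t) = 14
X = -14154 (X = -75 - 14079 = -14154)
(F(-10, 0)*(-140) + 104)/X = (14*(-140) + 104)/(-14154) = (-1960 + 104)*(-1/14154) = -1856*(-1/14154) = 928/7077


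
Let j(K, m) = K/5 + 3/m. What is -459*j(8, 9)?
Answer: -4437/5 ≈ -887.40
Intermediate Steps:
j(K, m) = 3/m + K/5 (j(K, m) = K*(⅕) + 3/m = K/5 + 3/m = 3/m + K/5)
-459*j(8, 9) = -459*(3/9 + (⅕)*8) = -459*(3*(⅑) + 8/5) = -459*(⅓ + 8/5) = -459*29/15 = -4437/5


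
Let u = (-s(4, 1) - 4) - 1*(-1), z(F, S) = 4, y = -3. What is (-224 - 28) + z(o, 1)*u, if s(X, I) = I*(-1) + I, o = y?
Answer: -264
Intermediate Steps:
o = -3
s(X, I) = 0 (s(X, I) = -I + I = 0)
u = -3 (u = (-1*0 - 4) - 1*(-1) = (0 - 4) + 1 = -4 + 1 = -3)
(-224 - 28) + z(o, 1)*u = (-224 - 28) + 4*(-3) = -252 - 12 = -264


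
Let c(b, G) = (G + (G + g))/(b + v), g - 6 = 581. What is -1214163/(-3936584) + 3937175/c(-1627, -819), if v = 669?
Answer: 14848062541656913/4137349784 ≈ 3.5888e+6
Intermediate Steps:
g = 587 (g = 6 + 581 = 587)
c(b, G) = (587 + 2*G)/(669 + b) (c(b, G) = (G + (G + 587))/(b + 669) = (G + (587 + G))/(669 + b) = (587 + 2*G)/(669 + b))
-1214163/(-3936584) + 3937175/c(-1627, -819) = -1214163/(-3936584) + 3937175/(((587 + 2*(-819))/(669 - 1627))) = -1214163*(-1/3936584) + 3937175/(((587 - 1638)/(-958))) = 1214163/3936584 + 3937175/((-1/958*(-1051))) = 1214163/3936584 + 3937175/(1051/958) = 1214163/3936584 + 3937175*(958/1051) = 1214163/3936584 + 3771813650/1051 = 14848062541656913/4137349784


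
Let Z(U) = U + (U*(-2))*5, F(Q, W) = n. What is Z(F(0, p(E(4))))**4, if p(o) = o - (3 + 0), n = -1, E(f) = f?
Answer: 6561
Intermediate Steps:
p(o) = -3 + o (p(o) = o - 1*3 = o - 3 = -3 + o)
F(Q, W) = -1
Z(U) = -9*U (Z(U) = U - 2*U*5 = U - 10*U = -9*U)
Z(F(0, p(E(4))))**4 = (-9*(-1))**4 = 9**4 = 6561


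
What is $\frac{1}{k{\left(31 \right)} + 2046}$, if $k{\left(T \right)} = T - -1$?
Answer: $\frac{1}{2078} \approx 0.00048123$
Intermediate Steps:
$k{\left(T \right)} = 1 + T$ ($k{\left(T \right)} = T + 1 = 1 + T$)
$\frac{1}{k{\left(31 \right)} + 2046} = \frac{1}{\left(1 + 31\right) + 2046} = \frac{1}{32 + 2046} = \frac{1}{2078}$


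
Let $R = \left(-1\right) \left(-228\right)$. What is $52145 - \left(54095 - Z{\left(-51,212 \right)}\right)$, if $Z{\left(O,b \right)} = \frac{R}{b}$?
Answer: $- \frac{103293}{53} \approx -1948.9$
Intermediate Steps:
$R = 228$
$Z{\left(O,b \right)} = \frac{228}{b}$
$52145 - \left(54095 - Z{\left(-51,212 \right)}\right) = 52145 - \left(54095 - \frac{228}{212}\right) = 52145 - \left(54095 - 228 \cdot \frac{1}{212}\right) = 52145 - \left(54095 - \frac{57}{53}\right) = 52145 - \frac{2866978}{53} = - \frac{103293}{53}$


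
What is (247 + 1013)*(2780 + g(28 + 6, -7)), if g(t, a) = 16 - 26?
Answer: 3490200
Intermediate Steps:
g(t, a) = -10
(247 + 1013)*(2780 + g(28 + 6, -7)) = (247 + 1013)*(2780 - 10) = 1260*2770 = 3490200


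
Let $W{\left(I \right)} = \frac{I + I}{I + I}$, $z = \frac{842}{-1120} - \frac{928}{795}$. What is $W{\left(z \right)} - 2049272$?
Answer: $-2049271$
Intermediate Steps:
$z = - \frac{34175}{17808}$ ($z = 842 \left(- \frac{1}{1120}\right) - \frac{928}{795} = - \frac{421}{560} - \frac{928}{795} = - \frac{34175}{17808} \approx -1.9191$)
$W{\left(I \right)} = 1$ ($W{\left(I \right)} = \frac{2 I}{2 I} = 2 I \frac{1}{2 I} = 1$)
$W{\left(z \right)} - 2049272 = 1 - 2049272 = -2049271$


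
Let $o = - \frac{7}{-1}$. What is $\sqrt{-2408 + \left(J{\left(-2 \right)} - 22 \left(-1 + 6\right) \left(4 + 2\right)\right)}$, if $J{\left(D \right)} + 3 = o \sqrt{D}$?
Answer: $\sqrt{-3071 + 7 i \sqrt{2}} \approx 0.08932 + 55.417 i$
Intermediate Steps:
$o = 7$ ($o = \left(-7\right) \left(-1\right) = 7$)
$J{\left(D \right)} = -3 + 7 \sqrt{D}$
$\sqrt{-2408 + \left(J{\left(-2 \right)} - 22 \left(-1 + 6\right) \left(4 + 2\right)\right)} = \sqrt{-2408 - \left(3 - 7 i \sqrt{2} + 22 \left(-1 + 6\right) \left(4 + 2\right)\right)} = \sqrt{-2408 - \left(3 - 7 i \sqrt{2} + 22 \cdot 5 \cdot 6\right)} = \sqrt{-2408 - \left(663 - 7 i \sqrt{2}\right)} = \sqrt{-3071 + 7 i \sqrt{2}}$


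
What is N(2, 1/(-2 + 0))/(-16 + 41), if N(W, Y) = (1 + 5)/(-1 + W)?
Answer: 6/25 ≈ 0.24000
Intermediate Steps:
N(W, Y) = 6/(-1 + W)
N(2, 1/(-2 + 0))/(-16 + 41) = (6/(-1 + 2))/(-16 + 41) = (6/1)/25 = (6*1)/25 = (1/25)*6 = 6/25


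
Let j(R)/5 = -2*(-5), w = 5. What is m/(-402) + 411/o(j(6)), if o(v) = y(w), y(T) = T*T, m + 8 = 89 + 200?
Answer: 158197/10050 ≈ 15.741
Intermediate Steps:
m = 281 (m = -8 + (89 + 200) = -8 + 289 = 281)
y(T) = T²
j(R) = 50 (j(R) = 5*(-2*(-5)) = 5*10 = 50)
o(v) = 25 (o(v) = 5² = 25)
m/(-402) + 411/o(j(6)) = 281/(-402) + 411/25 = 281*(-1/402) + 411*(1/25) = -281/402 + 411/25 = 158197/10050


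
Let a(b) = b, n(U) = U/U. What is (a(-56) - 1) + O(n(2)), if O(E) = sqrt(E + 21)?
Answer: -57 + sqrt(22) ≈ -52.310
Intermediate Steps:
n(U) = 1
O(E) = sqrt(21 + E)
(a(-56) - 1) + O(n(2)) = (-56 - 1) + sqrt(21 + 1) = -57 + sqrt(22)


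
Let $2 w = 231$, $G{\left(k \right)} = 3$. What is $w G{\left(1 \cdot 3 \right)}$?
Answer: $\frac{693}{2} \approx 346.5$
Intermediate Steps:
$w = \frac{231}{2}$ ($w = \frac{1}{2} \cdot 231 = \frac{231}{2} \approx 115.5$)
$w G{\left(1 \cdot 3 \right)} = \frac{231}{2} \cdot 3 = \frac{693}{2}$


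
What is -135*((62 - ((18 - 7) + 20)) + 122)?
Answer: -20655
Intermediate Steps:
-135*((62 - ((18 - 7) + 20)) + 122) = -135*((62 - (11 + 20)) + 122) = -135*((62 - 1*31) + 122) = -135*((62 - 31) + 122) = -135*(31 + 122) = -135*153 = -20655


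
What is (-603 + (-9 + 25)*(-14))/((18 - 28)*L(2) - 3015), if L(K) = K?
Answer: 827/3035 ≈ 0.27249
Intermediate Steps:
(-603 + (-9 + 25)*(-14))/((18 - 28)*L(2) - 3015) = (-603 + (-9 + 25)*(-14))/((18 - 28)*2 - 3015) = (-603 + 16*(-14))/(-10*2 - 3015) = (-603 - 224)/(-20 - 3015) = -827/(-3035) = -827*(-1/3035) = 827/3035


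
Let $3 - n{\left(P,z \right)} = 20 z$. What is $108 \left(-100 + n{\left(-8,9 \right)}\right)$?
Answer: $-29916$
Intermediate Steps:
$n{\left(P,z \right)} = 3 - 20 z$
$108 \left(-100 + n{\left(-8,9 \right)}\right) = 108 \left(-100 + \left(3 - 180\right)\right) = 108 \left(-100 - 177\right) = 108 \left(-277\right) = -29916$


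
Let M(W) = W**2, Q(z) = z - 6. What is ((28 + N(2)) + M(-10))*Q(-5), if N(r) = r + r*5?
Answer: -1540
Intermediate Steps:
Q(z) = -6 + z
N(r) = 6*r (N(r) = r + 5*r = 6*r)
((28 + N(2)) + M(-10))*Q(-5) = ((28 + 6*2) + (-10)**2)*(-6 - 5) = ((28 + 12) + 100)*(-11) = (40 + 100)*(-11) = 140*(-11) = -1540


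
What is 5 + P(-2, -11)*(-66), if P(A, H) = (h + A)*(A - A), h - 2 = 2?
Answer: 5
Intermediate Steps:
h = 4 (h = 2 + 2 = 4)
P(A, H) = 0 (P(A, H) = (4 + A)*(A - A) = (4 + A)*0 = 0)
5 + P(-2, -11)*(-66) = 5 + 0*(-66) = 5 + 0 = 5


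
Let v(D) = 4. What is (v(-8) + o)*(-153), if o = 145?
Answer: -22797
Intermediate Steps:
(v(-8) + o)*(-153) = (4 + 145)*(-153) = 149*(-153) = -22797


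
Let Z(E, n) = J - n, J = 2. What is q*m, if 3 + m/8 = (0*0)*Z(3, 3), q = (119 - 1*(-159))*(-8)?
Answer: 53376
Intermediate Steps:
Z(E, n) = 2 - n
q = -2224 (q = (119 + 159)*(-8) = 278*(-8) = -2224)
m = -24 (m = -24 + 8*((0*0)*(2 - 1*3)) = -24 + 8*(0*(2 - 3)) = -24 + 8*(0*(-1)) = -24 + 8*0 = -24 + 0 = -24)
q*m = -2224*(-24) = 53376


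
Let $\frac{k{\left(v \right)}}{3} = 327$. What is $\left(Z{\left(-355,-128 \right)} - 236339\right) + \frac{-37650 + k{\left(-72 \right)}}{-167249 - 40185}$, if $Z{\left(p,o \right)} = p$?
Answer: $- \frac{2888138031}{12202} \approx -2.3669 \cdot 10^{5}$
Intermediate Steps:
$k{\left(v \right)} = 981$ ($k{\left(v \right)} = 3 \cdot 327 = 981$)
$\left(Z{\left(-355,-128 \right)} - 236339\right) + \frac{-37650 + k{\left(-72 \right)}}{-167249 - 40185} = \left(-355 - 236339\right) + \frac{-37650 + 981}{-167249 - 40185} = -236694 - \frac{36669}{-167249 - 40185} = -236694 - \frac{36669}{-207434} = -236694 - - \frac{2157}{12202} = -236694 + \frac{2157}{12202} = - \frac{2888138031}{12202}$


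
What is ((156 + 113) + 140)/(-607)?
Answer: -409/607 ≈ -0.67381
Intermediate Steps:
((156 + 113) + 140)/(-607) = (269 + 140)*(-1/607) = 409*(-1/607) = -409/607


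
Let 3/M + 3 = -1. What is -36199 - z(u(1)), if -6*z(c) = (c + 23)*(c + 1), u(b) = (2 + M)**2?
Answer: -18528517/512 ≈ -36189.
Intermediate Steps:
M = -3/4 (M = 3/(-3 - 1) = 3/(-4) = 3*(-1/4) = -3/4 ≈ -0.75000)
u(b) = 25/16 (u(b) = (2 - 3/4)**2 = (5/4)**2 = 25/16)
z(c) = -(1 + c)*(23 + c)/6 (z(c) = -(c + 23)*(c + 1)/6 = -(23 + c)*(1 + c)/6 = -(1 + c)*(23 + c)/6)
-36199 - z(u(1)) = -36199 - (-23/6 - 4*25/16 - (25/16)**2/6) = -36199 - (-23/6 - 25/4 - 1/6*625/256) = -36199 - (-23/6 - 25/4 - 625/1536) = -36199 - 1*(-5371/512) = -36199 + 5371/512 = -18528517/512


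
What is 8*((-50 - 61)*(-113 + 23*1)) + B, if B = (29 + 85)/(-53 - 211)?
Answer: 3516461/44 ≈ 79920.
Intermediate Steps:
B = -19/44 (B = 114/(-264) = 114*(-1/264) = -19/44 ≈ -0.43182)
8*((-50 - 61)*(-113 + 23*1)) + B = 8*((-50 - 61)*(-113 + 23*1)) - 19/44 = 8*(-111*(-113 + 23)) - 19/44 = 8*(-111*(-90)) - 19/44 = 8*9990 - 19/44 = 79920 - 19/44 = 3516461/44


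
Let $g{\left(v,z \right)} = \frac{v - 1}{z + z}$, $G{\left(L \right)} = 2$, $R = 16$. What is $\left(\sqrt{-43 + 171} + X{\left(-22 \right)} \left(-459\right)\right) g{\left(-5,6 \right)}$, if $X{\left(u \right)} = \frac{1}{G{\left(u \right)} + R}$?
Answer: $\frac{51}{4} - 4 \sqrt{2} \approx 7.0931$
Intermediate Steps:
$g{\left(v,z \right)} = \frac{-1 + v}{2 z}$
$X{\left(u \right)} = \frac{1}{18}$ ($X{\left(u \right)} = \frac{1}{2 + 16} = \frac{1}{18}$)
$\left(\sqrt{-43 + 171} + X{\left(-22 \right)} \left(-459\right)\right) g{\left(-5,6 \right)} = \left(\sqrt{-43 + 171} + \frac{1}{18} \left(-459\right)\right) \frac{-1 - 5}{2 \cdot 6} = \left(\sqrt{128} - \frac{51}{2}\right) \frac{1}{2} \cdot \frac{1}{6} \left(-6\right) = \left(8 \sqrt{2} - \frac{51}{2}\right) \left(- \frac{1}{2}\right) = \left(- \frac{51}{2} + 8 \sqrt{2}\right) \left(- \frac{1}{2}\right) = \frac{51}{4} - 4 \sqrt{2}$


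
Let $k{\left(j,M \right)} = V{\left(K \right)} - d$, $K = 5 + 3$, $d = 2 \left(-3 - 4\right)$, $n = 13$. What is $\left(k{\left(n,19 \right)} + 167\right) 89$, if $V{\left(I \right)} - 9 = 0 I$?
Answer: $16910$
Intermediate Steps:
$d = -14$ ($d = 2 \left(-7\right) = -14$)
$K = 8$
$V{\left(I \right)} = 9$ ($V{\left(I \right)} = 9 + 0 I = 9 + 0 = 9$)
$k{\left(j,M \right)} = 23$ ($k{\left(j,M \right)} = 9 - -14 = 9 + 14 = 23$)
$\left(k{\left(n,19 \right)} + 167\right) 89 = \left(23 + 167\right) 89 = 190 \cdot 89 = 16910$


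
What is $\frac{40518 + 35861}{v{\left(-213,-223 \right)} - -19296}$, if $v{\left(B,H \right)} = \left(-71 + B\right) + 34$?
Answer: $\frac{76379}{19046} \approx 4.0102$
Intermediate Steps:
$v{\left(B,H \right)} = -37 + B$
$\frac{40518 + 35861}{v{\left(-213,-223 \right)} - -19296} = \frac{40518 + 35861}{\left(-37 - 213\right) - -19296} = \frac{76379}{-250 + 19296} = \frac{76379}{19046}$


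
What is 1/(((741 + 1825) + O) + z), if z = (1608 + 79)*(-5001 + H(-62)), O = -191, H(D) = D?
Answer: -1/8538906 ≈ -1.1711e-7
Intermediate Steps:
z = -8541281 (z = (1608 + 79)*(-5001 - 62) = 1687*(-5063) = -8541281)
1/(((741 + 1825) + O) + z) = 1/(((741 + 1825) - 191) - 8541281) = 1/((2566 - 191) - 8541281) = 1/(2375 - 8541281) = 1/(-8538906) = -1/8538906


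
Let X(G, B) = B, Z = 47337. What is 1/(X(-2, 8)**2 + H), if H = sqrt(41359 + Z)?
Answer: -8/10575 + sqrt(22174)/42300 ≈ 0.0027638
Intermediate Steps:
H = 2*sqrt(22174) (H = sqrt(41359 + 47337) = sqrt(88696) = 2*sqrt(22174) ≈ 297.82)
1/(X(-2, 8)**2 + H) = 1/(8**2 + 2*sqrt(22174)) = 1/(64 + 2*sqrt(22174))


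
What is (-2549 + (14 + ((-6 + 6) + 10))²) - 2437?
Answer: -4410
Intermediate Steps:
(-2549 + (14 + ((-6 + 6) + 10))²) - 2437 = (-2549 + (14 + (0 + 10))²) - 2437 = (-2549 + (14 + 10)²) - 2437 = (-2549 + 24²) - 2437 = (-2549 + 576) - 2437 = -1973 - 2437 = -4410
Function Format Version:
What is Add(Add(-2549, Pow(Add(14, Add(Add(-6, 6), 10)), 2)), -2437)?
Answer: -4410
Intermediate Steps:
Add(Add(-2549, Pow(Add(14, Add(Add(-6, 6), 10)), 2)), -2437) = Add(Add(-2549, Pow(Add(14, Add(0, 10)), 2)), -2437) = Add(Add(-2549, Pow(Add(14, 10), 2)), -2437) = Add(Add(-2549, Pow(24, 2)), -2437) = Add(Add(-2549, 576), -2437) = Add(-1973, -2437) = -4410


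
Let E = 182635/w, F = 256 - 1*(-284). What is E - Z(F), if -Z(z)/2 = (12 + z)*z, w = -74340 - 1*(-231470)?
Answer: 18734960687/31426 ≈ 5.9616e+5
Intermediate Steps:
w = 157130 (w = -74340 + 231470 = 157130)
F = 540 (F = 256 + 284 = 540)
Z(z) = -2*z*(12 + z) (Z(z) = -2*(12 + z)*z = -2*z*(12 + z))
E = 36527/31426 (E = 182635/157130 = 182635*(1/157130) = 36527/31426 ≈ 1.1623)
E - Z(F) = 36527/31426 - (-2)*540*(12 + 540) = 36527/31426 - (-2)*540*552 = 36527/31426 - 1*(-596160) = 36527/31426 + 596160 = 18734960687/31426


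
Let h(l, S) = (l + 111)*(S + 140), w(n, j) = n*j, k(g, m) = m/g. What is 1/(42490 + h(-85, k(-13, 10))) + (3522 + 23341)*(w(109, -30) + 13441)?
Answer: 12598338951031/46110 ≈ 2.7322e+8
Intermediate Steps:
w(n, j) = j*n
h(l, S) = (111 + l)*(140 + S)
1/(42490 + h(-85, k(-13, 10))) + (3522 + 23341)*(w(109, -30) + 13441) = 1/(42490 + (15540 + 111*(10/(-13)) + 140*(-85) + (10/(-13))*(-85))) + (3522 + 23341)*(-30*109 + 13441) = 1/(42490 + (15540 + 111*(10*(-1/13)) - 11900 + (10*(-1/13))*(-85))) + 26863*(-3270 + 13441) = 1/(42490 + (15540 + 111*(-10/13) - 11900 - 10/13*(-85))) + 26863*10171 = 1/(42490 + (15540 - 1110/13 - 11900 + 850/13)) + 273223573 = 1/(42490 + 3620) + 273223573 = 1/46110 + 273223573 = 12598338951031/46110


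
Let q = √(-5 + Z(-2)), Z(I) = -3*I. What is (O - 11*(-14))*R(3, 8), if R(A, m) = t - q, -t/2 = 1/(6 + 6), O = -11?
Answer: -1001/6 ≈ -166.83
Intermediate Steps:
t = -⅙ (t = -2/(6 + 6) = -2/12 = -2*1/12 = -⅙ ≈ -0.16667)
q = 1 (q = √(-5 - 3*(-2)) = √(-5 + 6) = √1 = 1)
R(A, m) = -7/6 (R(A, m) = -⅙ - 1*1 = -⅙ - 1 = -7/6)
(O - 11*(-14))*R(3, 8) = (-11 - 11*(-14))*(-7/6) = (-11 + 154)*(-7/6) = 143*(-7/6) = -1001/6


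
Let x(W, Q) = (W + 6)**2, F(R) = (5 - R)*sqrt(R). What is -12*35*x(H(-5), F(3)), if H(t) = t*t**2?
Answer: -5947620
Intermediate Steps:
H(t) = t**3
F(R) = sqrt(R)*(5 - R)
x(W, Q) = (6 + W)**2
-12*35*x(H(-5), F(3)) = -12*35*(6 + (-5)**3)**2 = -420*(6 - 125)**2 = -420*(-119)**2 = -420*14161 = -1*5947620 = -5947620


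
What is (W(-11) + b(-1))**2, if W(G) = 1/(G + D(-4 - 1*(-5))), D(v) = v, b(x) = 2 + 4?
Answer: 3481/100 ≈ 34.810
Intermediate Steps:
b(x) = 6
W(G) = 1/(1 + G) (W(G) = 1/(G + (-4 - 1*(-5))) = 1/(G + (-4 + 5)) = 1/(G + 1) = 1/(1 + G))
(W(-11) + b(-1))**2 = (1/(1 - 11) + 6)**2 = (1/(-10) + 6)**2 = (-1/10 + 6)**2 = (59/10)**2 = 3481/100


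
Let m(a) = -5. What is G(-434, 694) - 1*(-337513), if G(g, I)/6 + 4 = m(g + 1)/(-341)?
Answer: 115083779/341 ≈ 3.3749e+5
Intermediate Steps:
G(g, I) = -8154/341 (G(g, I) = -24 + 6*(-5/(-341)) = -24 + 6*(-5*(-1/341)) = -24 + 6*(5/341) = -24 + 30/341 = -8154/341)
G(-434, 694) - 1*(-337513) = -8154/341 - 1*(-337513) = -8154/341 + 337513 = 115083779/341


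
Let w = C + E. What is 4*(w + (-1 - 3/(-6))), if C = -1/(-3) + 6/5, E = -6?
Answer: -298/15 ≈ -19.867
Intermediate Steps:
C = 23/15 (C = -1*(-⅓) + 6*(⅕) = ⅓ + 6/5 = 23/15 ≈ 1.5333)
w = -67/15 (w = 23/15 - 6 = -67/15 ≈ -4.4667)
4*(w + (-1 - 3/(-6))) = 4*(-67/15 + (-1 - 3/(-6))) = 4*(-67/15 + (-1 - 3*(-⅙))) = 4*(-67/15 + (-1 + ½)) = 4*(-67/15 - ½) = 4*(-149/30) = -298/15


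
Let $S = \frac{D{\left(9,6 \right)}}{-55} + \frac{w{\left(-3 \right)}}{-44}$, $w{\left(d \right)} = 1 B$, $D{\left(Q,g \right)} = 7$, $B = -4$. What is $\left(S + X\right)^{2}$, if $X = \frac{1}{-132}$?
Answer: $\frac{841}{435600} \approx 0.0019307$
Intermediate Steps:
$X = - \frac{1}{132} \approx -0.0075758$
$w{\left(d \right)} = -4$ ($w{\left(d \right)} = 1 \left(-4\right) = -4$)
$S = - \frac{2}{55}$ ($S = \frac{7}{-55} - \frac{4}{-44} = 7 \left(- \frac{1}{55}\right) - - \frac{1}{11} = - \frac{7}{55} + \frac{1}{11} = - \frac{2}{55} \approx -0.036364$)
$\left(S + X\right)^{2} = \left(- \frac{2}{55} - \frac{1}{132}\right)^{2} = \left(- \frac{29}{660}\right)^{2} = \frac{841}{435600}$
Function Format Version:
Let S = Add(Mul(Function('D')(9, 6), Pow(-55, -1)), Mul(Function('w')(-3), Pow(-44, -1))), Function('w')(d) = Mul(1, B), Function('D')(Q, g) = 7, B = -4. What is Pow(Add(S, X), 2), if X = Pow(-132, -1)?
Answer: Rational(841, 435600) ≈ 0.0019307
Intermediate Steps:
X = Rational(-1, 132) ≈ -0.0075758
Function('w')(d) = -4 (Function('w')(d) = Mul(1, -4) = -4)
S = Rational(-2, 55) (S = Add(Mul(7, Pow(-55, -1)), Mul(-4, Pow(-44, -1))) = Add(Mul(7, Rational(-1, 55)), Mul(-4, Rational(-1, 44))) = Add(Rational(-7, 55), Rational(1, 11)) = Rational(-2, 55) ≈ -0.036364)
Pow(Add(S, X), 2) = Pow(Add(Rational(-2, 55), Rational(-1, 132)), 2) = Pow(Rational(-29, 660), 2) = Rational(841, 435600)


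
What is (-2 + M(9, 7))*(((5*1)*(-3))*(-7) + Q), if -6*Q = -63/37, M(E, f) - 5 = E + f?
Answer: 148029/74 ≈ 2000.4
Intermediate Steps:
M(E, f) = 5 + E + f (M(E, f) = 5 + (E + f) = 5 + E + f)
Q = 21/74 (Q = -(-21)/(2*37) = -⅙*(-63/37) = 21/74 ≈ 0.28378)
(-2 + M(9, 7))*(((5*1)*(-3))*(-7) + Q) = (-2 + (5 + 9 + 7))*(((5*1)*(-3))*(-7) + 21/74) = (-2 + 21)*((5*(-3))*(-7) + 21/74) = 19*(-15*(-7) + 21/74) = 19*(105 + 21/74) = 19*(7791/74) = 148029/74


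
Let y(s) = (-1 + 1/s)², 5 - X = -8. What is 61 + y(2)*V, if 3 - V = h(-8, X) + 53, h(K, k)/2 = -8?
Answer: 105/2 ≈ 52.500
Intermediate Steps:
X = 13 (X = 5 - 1*(-8) = 5 + 8 = 13)
h(K, k) = -16 (h(K, k) = 2*(-8) = -16)
V = -34 (V = 3 - (-16 + 53) = 3 - 1*37 = 3 - 37 = -34)
61 + y(2)*V = 61 + ((-1 + 2)²/2²)*(-34) = 61 + ((¼)*1²)*(-34) = 61 + ((¼)*1)*(-34) = 61 + (¼)*(-34) = 61 - 17/2 = 105/2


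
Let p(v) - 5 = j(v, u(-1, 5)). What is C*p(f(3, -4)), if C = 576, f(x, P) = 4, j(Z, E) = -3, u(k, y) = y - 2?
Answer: 1152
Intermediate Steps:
u(k, y) = -2 + y
p(v) = 2 (p(v) = 5 - 3 = 2)
C*p(f(3, -4)) = 576*2 = 1152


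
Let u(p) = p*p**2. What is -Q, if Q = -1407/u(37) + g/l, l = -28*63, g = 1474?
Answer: 38572235/44675946 ≈ 0.86338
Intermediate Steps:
u(p) = p**3
l = -1764
Q = -38572235/44675946 (Q = -1407/(37**3) + 1474/(-1764) = -1407/50653 + 1474*(-1/1764) = -1407*1/50653 - 737/882 = -1407/50653 - 737/882 = -38572235/44675946 ≈ -0.86338)
-Q = -1*(-38572235/44675946) = 38572235/44675946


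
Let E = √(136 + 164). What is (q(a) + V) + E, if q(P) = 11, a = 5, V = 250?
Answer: 261 + 10*√3 ≈ 278.32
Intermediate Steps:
E = 10*√3 (E = √300 = 10*√3 ≈ 17.320)
(q(a) + V) + E = (11 + 250) + 10*√3 = 261 + 10*√3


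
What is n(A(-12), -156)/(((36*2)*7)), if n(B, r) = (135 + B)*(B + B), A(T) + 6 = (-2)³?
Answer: -121/18 ≈ -6.7222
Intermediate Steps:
A(T) = -14 (A(T) = -6 + (-2)³ = -6 - 8 = -14)
n(B, r) = 2*B*(135 + B) (n(B, r) = (135 + B)*(2*B) = 2*B*(135 + B))
n(A(-12), -156)/(((36*2)*7)) = (2*(-14)*(135 - 14))/(((36*2)*7)) = (2*(-14)*121)/((72*7)) = -3388/504 = -3388*1/504 = -121/18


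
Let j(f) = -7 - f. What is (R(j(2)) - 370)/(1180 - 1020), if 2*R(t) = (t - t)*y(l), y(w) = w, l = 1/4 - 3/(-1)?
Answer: -37/16 ≈ -2.3125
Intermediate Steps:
l = 13/4 (l = 1*(¼) - 3*(-1) = ¼ + 3 = 13/4 ≈ 3.2500)
R(t) = 0 (R(t) = ((t - t)*(13/4))/2 = (0*(13/4))/2 = (½)*0 = 0)
(R(j(2)) - 370)/(1180 - 1020) = (0 - 370)/(1180 - 1020) = -370/160 = -370*1/160 = -37/16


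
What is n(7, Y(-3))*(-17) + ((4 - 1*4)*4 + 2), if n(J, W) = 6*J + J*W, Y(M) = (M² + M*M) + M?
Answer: -2497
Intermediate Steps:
Y(M) = M + 2*M² (Y(M) = (M² + M²) + M = 2*M² + M = M + 2*M²)
n(7, Y(-3))*(-17) + ((4 - 1*4)*4 + 2) = (7*(6 - 3*(1 + 2*(-3))))*(-17) + ((4 - 1*4)*4 + 2) = (7*(6 - 3*(1 - 6)))*(-17) + ((4 - 4)*4 + 2) = (7*(6 - 3*(-5)))*(-17) + (0*4 + 2) = (7*(6 + 15))*(-17) + (0 + 2) = (7*21)*(-17) + 2 = 147*(-17) + 2 = -2499 + 2 = -2497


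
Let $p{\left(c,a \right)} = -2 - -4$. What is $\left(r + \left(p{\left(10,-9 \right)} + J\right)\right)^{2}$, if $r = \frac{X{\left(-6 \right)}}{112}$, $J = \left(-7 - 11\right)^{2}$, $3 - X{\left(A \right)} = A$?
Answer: $\frac{1333783441}{12544} \approx 1.0633 \cdot 10^{5}$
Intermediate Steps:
$X{\left(A \right)} = 3 - A$
$J = 324$ ($J = \left(-18\right)^{2} = 324$)
$p{\left(c,a \right)} = 2$ ($p{\left(c,a \right)} = -2 + 4 = 2$)
$r = \frac{9}{112}$ ($r = \frac{3 - -6}{112} = \left(3 + 6\right) \frac{1}{112} = 9 \cdot \frac{1}{112} = \frac{9}{112} \approx 0.080357$)
$\left(r + \left(p{\left(10,-9 \right)} + J\right)\right)^{2} = \left(\frac{9}{112} + \left(2 + 324\right)\right)^{2} = \left(\frac{9}{112} + 326\right)^{2} = \left(\frac{36521}{112}\right)^{2} = \frac{1333783441}{12544}$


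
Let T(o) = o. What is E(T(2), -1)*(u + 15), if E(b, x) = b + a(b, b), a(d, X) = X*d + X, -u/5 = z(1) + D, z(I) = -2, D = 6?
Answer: -40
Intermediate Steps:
u = -20 (u = -5*(-2 + 6) = -5*4 = -20)
a(d, X) = X + X*d
E(b, x) = b + b*(1 + b)
E(T(2), -1)*(u + 15) = (2*(2 + 2))*(-20 + 15) = (2*4)*(-5) = 8*(-5) = -40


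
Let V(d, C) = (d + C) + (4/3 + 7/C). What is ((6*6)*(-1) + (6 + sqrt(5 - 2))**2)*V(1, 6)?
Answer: 57/2 + 114*sqrt(3) ≈ 225.95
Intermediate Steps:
V(d, C) = 4/3 + C + d + 7/C (V(d, C) = (C + d) + (4*(1/3) + 7/C) = (C + d) + (4/3 + 7/C) = 4/3 + C + d + 7/C)
((6*6)*(-1) + (6 + sqrt(5 - 2))**2)*V(1, 6) = ((6*6)*(-1) + (6 + sqrt(5 - 2))**2)*(4/3 + 6 + 1 + 7/6) = (36*(-1) + (6 + sqrt(3))**2)*(4/3 + 6 + 1 + 7*(1/6)) = (-36 + (6 + sqrt(3))**2)*(4/3 + 6 + 1 + 7/6) = (-36 + (6 + sqrt(3))**2)*(19/2) = -342 + 19*(6 + sqrt(3))**2/2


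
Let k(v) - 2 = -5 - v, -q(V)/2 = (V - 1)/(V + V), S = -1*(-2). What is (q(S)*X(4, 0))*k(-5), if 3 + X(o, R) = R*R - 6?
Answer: 9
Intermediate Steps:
S = 2
X(o, R) = -9 + R² (X(o, R) = -3 + (R*R - 6) = -3 + (R² - 6) = -3 + (-6 + R²) = -9 + R²)
q(V) = -(-1 + V)/V (q(V) = -2*(V - 1)/(V + V) = -2*(-1 + V)/(2*V) = -2*(-1 + V)*1/(2*V) = -(-1 + V)/V)
k(v) = -3 - v (k(v) = 2 + (-5 - v) = -3 - v)
(q(S)*X(4, 0))*k(-5) = (((1 - 1*2)/2)*(-9 + 0²))*(-3 - 1*(-5)) = (((1 - 2)/2)*(-9 + 0))*(-3 + 5) = (((½)*(-1))*(-9))*2 = -½*(-9)*2 = (9/2)*2 = 9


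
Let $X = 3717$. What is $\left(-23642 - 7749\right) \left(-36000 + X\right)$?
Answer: $1013395653$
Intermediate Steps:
$\left(-23642 - 7749\right) \left(-36000 + X\right) = \left(-23642 - 7749\right) \left(-36000 + 3717\right) = \left(-31391\right) \left(-32283\right) = 1013395653$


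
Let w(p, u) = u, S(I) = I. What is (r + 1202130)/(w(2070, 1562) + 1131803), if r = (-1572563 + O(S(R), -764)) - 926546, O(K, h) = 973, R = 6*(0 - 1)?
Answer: -1296006/1133365 ≈ -1.1435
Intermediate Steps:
R = -6 (R = 6*(-1) = -6)
r = -2498136 (r = (-1572563 + 973) - 926546 = -1571590 - 926546 = -2498136)
(r + 1202130)/(w(2070, 1562) + 1131803) = (-2498136 + 1202130)/(1562 + 1131803) = -1296006/1133365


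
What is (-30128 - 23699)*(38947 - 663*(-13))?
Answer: -2560335082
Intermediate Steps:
(-30128 - 23699)*(38947 - 663*(-13)) = -53827*(38947 + 8619) = -53827*47566 = -2560335082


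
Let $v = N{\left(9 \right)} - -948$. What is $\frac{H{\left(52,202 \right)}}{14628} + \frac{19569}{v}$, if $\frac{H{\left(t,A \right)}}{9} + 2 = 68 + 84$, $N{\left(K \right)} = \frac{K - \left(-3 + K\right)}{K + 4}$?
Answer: $\frac{207664487}{10017742} \approx 20.73$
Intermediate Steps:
$N{\left(K \right)} = \frac{3}{4 + K}$
$H{\left(t,A \right)} = 1350$ ($H{\left(t,A \right)} = -18 + 9 \left(68 + 84\right) = -18 + 9 \cdot 152 = -18 + 1368 = 1350$)
$v = \frac{12327}{13}$ ($v = \frac{3}{4 + 9} - -948 = \frac{3}{13} + 948 = \frac{12327}{13} \approx 948.23$)
$\frac{H{\left(52,202 \right)}}{14628} + \frac{19569}{v} = \frac{1350}{14628} + \frac{19569}{\frac{12327}{13}} = 1350 \cdot \frac{1}{14628} + 19569 \cdot \frac{13}{12327} = \frac{225}{2438} + \frac{84799}{4109} = \frac{207664487}{10017742}$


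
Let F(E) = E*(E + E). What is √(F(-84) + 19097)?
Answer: √33209 ≈ 182.23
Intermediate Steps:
F(E) = 2*E² (F(E) = E*(2*E) = 2*E²)
√(F(-84) + 19097) = √(2*(-84)² + 19097) = √(2*7056 + 19097) = √(14112 + 19097) = √33209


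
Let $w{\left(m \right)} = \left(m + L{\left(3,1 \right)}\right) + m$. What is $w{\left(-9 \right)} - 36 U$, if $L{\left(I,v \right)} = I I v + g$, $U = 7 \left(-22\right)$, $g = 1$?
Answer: $5536$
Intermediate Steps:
$U = -154$
$L{\left(I,v \right)} = 1 + v I^{2}$ ($L{\left(I,v \right)} = I I v + 1 = I^{2} v + 1 = v I^{2} + 1 = 1 + v I^{2}$)
$w{\left(m \right)} = 10 + 2 m$ ($w{\left(m \right)} = \left(m + \left(1 + 1 \cdot 3^{2}\right)\right) + m = \left(m + \left(1 + 1 \cdot 9\right)\right) + m = \left(m + \left(1 + 9\right)\right) + m = \left(m + 10\right) + m = \left(10 + m\right) + m = 10 + 2 m$)
$w{\left(-9 \right)} - 36 U = \left(10 + 2 \left(-9\right)\right) - -5544 = \left(10 - 18\right) + 5544 = -8 + 5544 = 5536$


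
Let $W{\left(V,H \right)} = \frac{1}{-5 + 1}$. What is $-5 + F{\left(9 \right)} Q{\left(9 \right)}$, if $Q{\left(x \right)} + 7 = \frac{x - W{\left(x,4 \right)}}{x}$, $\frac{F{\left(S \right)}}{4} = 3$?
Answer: $- \frac{230}{3} \approx -76.667$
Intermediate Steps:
$W{\left(V,H \right)} = - \frac{1}{4}$ ($W{\left(V,H \right)} = \frac{1}{-4} = - \frac{1}{4}$)
$F{\left(S \right)} = 12$ ($F{\left(S \right)} = 4 \cdot 3 = 12$)
$Q{\left(x \right)} = -7 + \frac{\frac{1}{4} + x}{x}$ ($Q{\left(x \right)} = -7 + \frac{x - - \frac{1}{4}}{x} = -7 + \frac{x + \frac{1}{4}}{x} = -7 + \frac{\frac{1}{4} + x}{x}$)
$-5 + F{\left(9 \right)} Q{\left(9 \right)} = -5 + 12 \left(-6 + \frac{1}{4 \cdot 9}\right) = -5 + 12 \left(-6 + \frac{1}{4} \cdot \frac{1}{9}\right) = -5 + 12 \left(-6 + \frac{1}{36}\right) = -5 + 12 \left(- \frac{215}{36}\right) = -5 - \frac{215}{3} = - \frac{230}{3}$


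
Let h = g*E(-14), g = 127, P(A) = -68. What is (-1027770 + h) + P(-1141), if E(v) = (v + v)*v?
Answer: -978054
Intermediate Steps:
E(v) = 2*v² (E(v) = (2*v)*v = 2*v²)
h = 49784 (h = 127*(2*(-14)²) = 127*(2*196) = 127*392 = 49784)
(-1027770 + h) + P(-1141) = (-1027770 + 49784) - 68 = -977986 - 68 = -978054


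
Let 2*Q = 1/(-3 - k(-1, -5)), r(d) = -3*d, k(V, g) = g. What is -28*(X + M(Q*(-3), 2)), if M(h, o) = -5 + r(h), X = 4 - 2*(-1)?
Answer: -91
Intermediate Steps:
Q = 1/4 (Q = 1/(2*(-3 - 1*(-5))) = 1/(2*(-3 + 5)) = (1/2)/2 = (1/2)*(1/2) = 1/4 ≈ 0.25000)
X = 6 (X = 4 + 2 = 6)
M(h, o) = -5 - 3*h
-28*(X + M(Q*(-3), 2)) = -28*(6 + (-5 - 3*(-3)/4)) = -28*(6 + (-5 - 3*(-3/4))) = -28*(6 + (-5 + 9/4)) = -28*(6 - 11/4) = -28*13/4 = -91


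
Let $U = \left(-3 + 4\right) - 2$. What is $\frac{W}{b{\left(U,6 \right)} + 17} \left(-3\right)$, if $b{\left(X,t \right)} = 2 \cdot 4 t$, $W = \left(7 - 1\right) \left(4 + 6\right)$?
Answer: $- \frac{36}{13} \approx -2.7692$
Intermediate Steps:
$W = 60$ ($W = 6 \cdot 10 = 60$)
$U = -1$ ($U = 1 - 2 = -1$)
$b{\left(X,t \right)} = 8 t$
$\frac{W}{b{\left(U,6 \right)} + 17} \left(-3\right) = \frac{60}{8 \cdot 6 + 17} \left(-3\right) = \frac{60}{48 + 17} \left(-3\right) = \frac{60}{65} \left(-3\right) = 60 \cdot \frac{1}{65} \left(-3\right) = \frac{12}{13} \left(-3\right) = - \frac{36}{13}$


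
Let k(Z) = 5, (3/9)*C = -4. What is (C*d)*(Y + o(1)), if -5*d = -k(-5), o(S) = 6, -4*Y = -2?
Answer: -78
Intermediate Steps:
Y = ½ (Y = -¼*(-2) = ½ ≈ 0.50000)
C = -12 (C = 3*(-4) = -12)
d = 1 (d = -(-1)*5/5 = -⅕*(-5) = 1)
(C*d)*(Y + o(1)) = (-12*1)*(½ + 6) = -12*13/2 = -78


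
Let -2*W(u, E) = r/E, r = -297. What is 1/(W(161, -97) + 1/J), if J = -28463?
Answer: -5521822/8453705 ≈ -0.65318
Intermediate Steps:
W(u, E) = 297/(2*E) (W(u, E) = -(-297)/(2*E) = 297/(2*E))
1/(W(161, -97) + 1/J) = 1/((297/2)/(-97) + 1/(-28463)) = 1/((297/2)*(-1/97) - 1/28463) = 1/(-297/194 - 1/28463) = 1/(-8453705/5521822) = -5521822/8453705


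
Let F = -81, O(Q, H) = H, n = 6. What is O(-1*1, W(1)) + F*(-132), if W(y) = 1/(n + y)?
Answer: 74845/7 ≈ 10692.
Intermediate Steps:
W(y) = 1/(6 + y)
O(-1*1, W(1)) + F*(-132) = 1/(6 + 1) - 81*(-132) = 1/7 + 10692 = ⅐ + 10692 = 74845/7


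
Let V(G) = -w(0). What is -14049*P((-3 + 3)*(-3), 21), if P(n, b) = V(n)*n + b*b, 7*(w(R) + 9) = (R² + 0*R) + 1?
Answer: -6195609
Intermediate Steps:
w(R) = -62/7 + R²/7 (w(R) = -9 + ((R² + 0*R) + 1)/7 = -9 + ((R² + 0) + 1)/7 = -9 + (R² + 1)/7 = -9 + (1 + R²)/7 = -9 + (⅐ + R²/7) = -62/7 + R²/7)
V(G) = 62/7 (V(G) = -(-62/7 + (⅐)*0²) = -(-62/7 + (⅐)*0) = -(-62/7 + 0) = -1*(-62/7) = 62/7)
P(n, b) = b² + 62*n/7 (P(n, b) = 62*n/7 + b*b = 62*n/7 + b² = b² + 62*n/7)
-14049*P((-3 + 3)*(-3), 21) = -14049*(21² + 62*((-3 + 3)*(-3))/7) = -14049*(441 + 62*(0*(-3))/7) = -14049*(441 + (62/7)*0) = -14049*(441 + 0) = -14049*441 = -6195609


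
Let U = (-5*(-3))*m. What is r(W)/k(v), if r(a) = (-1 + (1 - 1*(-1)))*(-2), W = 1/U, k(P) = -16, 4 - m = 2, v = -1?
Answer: 1/8 ≈ 0.12500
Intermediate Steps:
m = 2 (m = 4 - 1*2 = 4 - 2 = 2)
U = 30 (U = -5*(-3)*2 = 15*2 = 30)
W = 1/30 ≈ 0.033333
r(a) = -2 (r(a) = (-1 + (1 + 1))*(-2) = (-1 + 2)*(-2) = 1*(-2) = -2)
r(W)/k(v) = -2/(-16) = -2*(-1/16) = 1/8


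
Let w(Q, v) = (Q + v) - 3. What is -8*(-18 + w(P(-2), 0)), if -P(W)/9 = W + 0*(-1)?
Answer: 24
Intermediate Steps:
P(W) = -9*W (P(W) = -9*(W + 0*(-1)) = -9*(W + 0) = -9*W)
w(Q, v) = -3 + Q + v
-8*(-18 + w(P(-2), 0)) = -8*(-18 + (-3 - 9*(-2) + 0)) = -8*(-18 + (-3 + 18 + 0)) = -8*(-18 + 15) = -8*(-3) = 24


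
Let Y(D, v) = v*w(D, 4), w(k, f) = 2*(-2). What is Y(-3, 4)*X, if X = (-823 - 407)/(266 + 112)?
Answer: 3280/63 ≈ 52.063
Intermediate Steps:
w(k, f) = -4
Y(D, v) = -4*v (Y(D, v) = v*(-4) = -4*v)
X = -205/63 (X = -1230/378 = -1230*1/378 = -205/63 ≈ -3.2540)
Y(-3, 4)*X = -4*4*(-205/63) = -16*(-205/63) = 3280/63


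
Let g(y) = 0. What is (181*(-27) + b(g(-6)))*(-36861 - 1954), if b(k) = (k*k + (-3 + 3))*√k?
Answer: 189688905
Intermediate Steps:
b(k) = k^(5/2) (b(k) = (k² + 0)*√k = k²*√k = k^(5/2))
(181*(-27) + b(g(-6)))*(-36861 - 1954) = (181*(-27) + 0^(5/2))*(-36861 - 1954) = (-4887 + 0)*(-38815) = -4887*(-38815) = 189688905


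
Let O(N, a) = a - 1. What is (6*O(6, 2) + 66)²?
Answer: 5184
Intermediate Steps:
O(N, a) = -1 + a
(6*O(6, 2) + 66)² = (6*(-1 + 2) + 66)² = (6*1 + 66)² = (6 + 66)² = 72² = 5184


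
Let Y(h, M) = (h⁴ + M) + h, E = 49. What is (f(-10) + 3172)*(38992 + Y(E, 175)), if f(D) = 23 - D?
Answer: 18601874485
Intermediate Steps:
Y(h, M) = M + h + h⁴ (Y(h, M) = (M + h⁴) + h = M + h + h⁴)
(f(-10) + 3172)*(38992 + Y(E, 175)) = ((23 - 1*(-10)) + 3172)*(38992 + (175 + 49 + 49⁴)) = ((23 + 10) + 3172)*(38992 + (175 + 49 + 5764801)) = (33 + 3172)*(38992 + 5765025) = 3205*5804017 = 18601874485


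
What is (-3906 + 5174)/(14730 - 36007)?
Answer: -1268/21277 ≈ -0.059595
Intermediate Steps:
(-3906 + 5174)/(14730 - 36007) = 1268/(-21277) = 1268*(-1/21277) = -1268/21277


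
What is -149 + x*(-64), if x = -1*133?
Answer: 8363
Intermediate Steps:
x = -133
-149 + x*(-64) = -149 - 133*(-64) = -149 + 8512 = 8363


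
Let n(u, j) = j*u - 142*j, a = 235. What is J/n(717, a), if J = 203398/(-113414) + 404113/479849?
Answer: -5176825512/735371795492075 ≈ -7.0397e-6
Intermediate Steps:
n(u, j) = -142*j + j*u
J = -25884127560/27210797243 (J = 203398*(-1/113414) + 404113*(1/479849) = -101699/56707 + 404113/479849 = -25884127560/27210797243 ≈ -0.95124)
J/n(717, a) = -25884127560*1/(235*(-142 + 717))/27210797243 = -25884127560/(27210797243*(235*575)) = -25884127560/27210797243/135125 = -25884127560/27210797243*1/135125 = -5176825512/735371795492075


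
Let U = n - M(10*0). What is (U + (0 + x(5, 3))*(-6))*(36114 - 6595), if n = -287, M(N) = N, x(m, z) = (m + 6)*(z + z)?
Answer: -20161477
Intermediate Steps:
x(m, z) = 2*z*(6 + m) (x(m, z) = (6 + m)*(2*z) = 2*z*(6 + m))
U = -287 (U = -287 - 10*0 = -287 - 1*0 = -287 + 0 = -287)
(U + (0 + x(5, 3))*(-6))*(36114 - 6595) = (-287 + (0 + 2*3*(6 + 5))*(-6))*(36114 - 6595) = (-287 + (0 + 2*3*11)*(-6))*29519 = (-287 + (0 + 66)*(-6))*29519 = (-287 + 66*(-6))*29519 = (-287 - 396)*29519 = -683*29519 = -20161477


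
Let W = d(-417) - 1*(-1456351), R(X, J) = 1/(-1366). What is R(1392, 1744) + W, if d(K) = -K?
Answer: 1989945087/1366 ≈ 1.4568e+6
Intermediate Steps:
R(X, J) = -1/1366
W = 1456768 (W = -1*(-417) - 1*(-1456351) = 417 + 1456351 = 1456768)
R(1392, 1744) + W = -1/1366 + 1456768 = 1989945087/1366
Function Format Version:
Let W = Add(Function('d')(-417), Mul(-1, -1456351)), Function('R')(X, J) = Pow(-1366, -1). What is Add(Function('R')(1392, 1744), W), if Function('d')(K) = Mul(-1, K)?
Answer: Rational(1989945087, 1366) ≈ 1.4568e+6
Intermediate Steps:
Function('R')(X, J) = Rational(-1, 1366)
W = 1456768 (W = Add(Mul(-1, -417), Mul(-1, -1456351)) = Add(417, 1456351) = 1456768)
Add(Function('R')(1392, 1744), W) = Add(Rational(-1, 1366), 1456768) = Rational(1989945087, 1366)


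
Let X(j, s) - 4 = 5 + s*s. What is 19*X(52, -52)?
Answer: 51547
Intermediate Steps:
X(j, s) = 9 + s² (X(j, s) = 4 + (5 + s*s) = 4 + (5 + s²) = 9 + s²)
19*X(52, -52) = 19*(9 + (-52)²) = 19*(9 + 2704) = 19*2713 = 51547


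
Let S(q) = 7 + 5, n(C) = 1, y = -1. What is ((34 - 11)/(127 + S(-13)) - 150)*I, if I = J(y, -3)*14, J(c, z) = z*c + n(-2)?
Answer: -1166312/139 ≈ -8390.7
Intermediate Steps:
J(c, z) = 1 + c*z (J(c, z) = z*c + 1 = c*z + 1 = 1 + c*z)
S(q) = 12
I = 56 (I = (1 - 1*(-3))*14 = (1 + 3)*14 = 4*14 = 56)
((34 - 11)/(127 + S(-13)) - 150)*I = ((34 - 11)/(127 + 12) - 150)*56 = (23/139 - 150)*56 = -20827/139*56 = -1166312/139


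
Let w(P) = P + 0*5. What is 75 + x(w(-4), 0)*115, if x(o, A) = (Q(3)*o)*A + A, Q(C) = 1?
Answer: 75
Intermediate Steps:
w(P) = P (w(P) = P + 0 = P)
x(o, A) = A + A*o (x(o, A) = (1*o)*A + A = o*A + A = A*o + A = A + A*o)
75 + x(w(-4), 0)*115 = 75 + (0*(1 - 4))*115 = 75 + (0*(-3))*115 = 75 + 0*115 = 75 + 0 = 75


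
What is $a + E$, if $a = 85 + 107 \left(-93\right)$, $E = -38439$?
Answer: $-48305$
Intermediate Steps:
$a = -9866$ ($a = 85 - 9951 = -9866$)
$a + E = -9866 - 38439 = -48305$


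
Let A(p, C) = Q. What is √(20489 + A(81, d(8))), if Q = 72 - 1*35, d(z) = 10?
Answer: √20526 ≈ 143.27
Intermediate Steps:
Q = 37 (Q = 72 - 35 = 37)
A(p, C) = 37
√(20489 + A(81, d(8))) = √(20489 + 37) = √20526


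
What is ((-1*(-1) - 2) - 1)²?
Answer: 4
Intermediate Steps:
((-1*(-1) - 2) - 1)² = ((1 - 2) - 1)² = (-1 - 1)² = (-2)² = 4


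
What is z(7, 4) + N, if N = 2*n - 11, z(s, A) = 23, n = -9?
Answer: -6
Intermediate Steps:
N = -29 (N = 2*(-9) - 11 = -18 - 11 = -29)
z(7, 4) + N = 23 - 29 = -6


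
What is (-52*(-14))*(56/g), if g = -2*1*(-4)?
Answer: 5096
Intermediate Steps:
g = 8 (g = -2*(-4) = 8)
(-52*(-14))*(56/g) = (-52*(-14))*(56/8) = 728*(56*(⅛)) = 728*7 = 5096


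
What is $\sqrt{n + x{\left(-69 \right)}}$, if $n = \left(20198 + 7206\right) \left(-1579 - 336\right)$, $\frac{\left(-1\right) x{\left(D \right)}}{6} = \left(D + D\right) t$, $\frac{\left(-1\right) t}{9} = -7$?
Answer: $16 i \sqrt{204791} \approx 7240.6 i$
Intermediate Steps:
$t = 63$ ($t = \left(-9\right) \left(-7\right) = 63$)
$x{\left(D \right)} = - 756 D$ ($x{\left(D \right)} = - 6 \left(D + D\right) 63 = - 6 \cdot 2 D 63 = - 6 \cdot 126 D = - 756 D$)
$n = -52478660$ ($n = 27404 \left(-1915\right) = -52478660$)
$\sqrt{n + x{\left(-69 \right)}} = \sqrt{-52478660 - -52164} = \sqrt{-52478660 + 52164} = \sqrt{-52426496} = 16 i \sqrt{204791}$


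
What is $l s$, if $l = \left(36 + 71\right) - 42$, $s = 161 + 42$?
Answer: $13195$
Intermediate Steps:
$s = 203$
$l = 65$ ($l = 107 - 42 = 65$)
$l s = 65 \cdot 203 = 13195$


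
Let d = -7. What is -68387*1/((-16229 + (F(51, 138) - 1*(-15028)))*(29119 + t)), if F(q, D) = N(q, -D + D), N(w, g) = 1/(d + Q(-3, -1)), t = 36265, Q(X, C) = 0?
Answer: 43519/49977152 ≈ 0.00087078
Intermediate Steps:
N(w, g) = -1/7 (N(w, g) = 1/(-7 + 0) = 1/(-7) = -1/7)
F(q, D) = -1/7
-68387*1/((-16229 + (F(51, 138) - 1*(-15028)))*(29119 + t)) = -68387*1/((-16229 + (-1/7 - 1*(-15028)))*(29119 + 36265)) = -68387*1/(65384*(-16229 + (-1/7 + 15028))) = -68387*1/(65384*(-16229 + 105195/7)) = -68387/(65384*(-8408/7)) = -68387/(-549748672/7) = -68387*(-7/549748672) = 43519/49977152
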